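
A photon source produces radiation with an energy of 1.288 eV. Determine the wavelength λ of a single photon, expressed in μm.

Take h = 6.62607015e-34 J·s, c = 2.99792458e8 m/s, 1 eV = 1.602176634e-19 J.
First convert: E = 1.288 eV = 2.0636e-19 J.
The photon relation is λ = hc/E, giving λ = 9.626e-7 m.
Converting to μm: λ = 0.9626 μm ≈ 0.963 μm.

0.963 μm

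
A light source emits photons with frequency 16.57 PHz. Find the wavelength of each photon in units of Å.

(c = 2.99792458e8 m/s.)
In SI units: f = 16.57 PHz = 1.657e16 Hz.
Since λ = c/f for a photon, λ = 1.809e-8 m.
Converting to Å: λ = 180.9 Å ≈ 181 Å.

181 Å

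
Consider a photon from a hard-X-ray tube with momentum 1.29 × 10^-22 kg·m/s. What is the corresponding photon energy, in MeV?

For a photon E = pc, so E = 3.867 × 10^-14 J.
Converting to MeV: E = 0.2414 MeV ≈ 0.241 MeV.

0.241 MeV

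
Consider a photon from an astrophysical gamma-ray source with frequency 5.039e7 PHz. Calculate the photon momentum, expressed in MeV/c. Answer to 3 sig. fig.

(h = 6.62607015e-34 J·s, c = 2.99792458e8 m/s, 1 eV = 1.602176634e-19 J.)
Convert to SI: f = 5.039e7 PHz = 5.039e22 Hz.
Since p = hf/c for a photon, p = 1.114e-19 kg·m/s.
Converting to MeV/c: p = 208.4 MeV/c ≈ 208 MeV/c.

208 MeV/c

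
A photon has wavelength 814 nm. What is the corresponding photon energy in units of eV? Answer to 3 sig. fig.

Take h = 6.62607015 × 10^-34 J·s, c = 2.99792458 × 10^8 m/s, 1 eV = 1.602176634 × 10^-19 J.
First convert: λ = 814 nm = 8.14 × 10^-7 m.
Since E = hc/λ for a photon, E = 2.440 × 10^-19 J.
Converting to eV: E = 1.523 eV ≈ 1.52 eV.

1.52 eV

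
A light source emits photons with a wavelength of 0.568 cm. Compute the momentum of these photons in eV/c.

First convert: λ = 0.568 cm = 0.00568 m.
For a photon p = h/λ, so p = 1.167e-31 kg·m/s.
Converting to eV/c: p = 2.183e-4 eV/c ≈ 2.18e-4 eV/c.

2.18e-4 eV/c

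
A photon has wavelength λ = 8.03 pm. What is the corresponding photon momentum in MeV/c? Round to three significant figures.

Convert to SI: λ = 8.03 pm = 8.03·10^-12 m.
Since p = h/λ for a photon, p = 8.252·10^-23 kg·m/s.
Converting to MeV/c: p = 0.1544 MeV/c ≈ 0.154 MeV/c.

0.154 MeV/c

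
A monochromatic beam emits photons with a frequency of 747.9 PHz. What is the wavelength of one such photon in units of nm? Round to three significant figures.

Use c = 2.99792458·10^8 m/s.
Convert to SI: f = 747.9 PHz = 7.479·10^17 Hz.
Apply λ = c/f: λ = 4.008·10^-10 m.
Converting to nm: λ = 0.4008 nm ≈ 0.401 nm.

0.401 nm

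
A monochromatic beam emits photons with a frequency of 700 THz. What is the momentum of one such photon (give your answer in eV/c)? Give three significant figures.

First convert: f = 700 THz = 7.0e14 Hz.
Since p = hf/c for a photon, p = 1.547e-27 kg·m/s.
Converting to eV/c: p = 2.895 eV/c ≈ 2.89 eV/c.

2.89 eV/c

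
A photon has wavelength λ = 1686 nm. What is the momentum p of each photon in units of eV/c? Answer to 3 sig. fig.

0.735 eV/c

In SI units: λ = 1686 nm = 1.686e-6 m.
Apply p = h/λ: p = 3.930e-28 kg·m/s.
Converting to eV/c: p = 0.7354 eV/c ≈ 0.735 eV/c.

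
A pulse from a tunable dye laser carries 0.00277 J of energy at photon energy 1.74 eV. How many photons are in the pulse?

9.94·10^15 photons

Per-photon energy: E = 2.788·10^-19 J (from energy = 1.74 eV).
N = E_total / E_photon = 0.00277 J / 2.788·10^-19 J = 9.94·10^15.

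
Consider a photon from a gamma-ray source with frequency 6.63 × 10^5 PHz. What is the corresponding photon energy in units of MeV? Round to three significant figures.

2.74 MeV

Use h = 6.62607015 × 10^-34 J·s, 1 eV = 1.602176634 × 10^-19 J.
Convert to SI: f = 6.63 × 10^5 PHz = 6.63 × 10^20 Hz.
Since E = hf for a photon, E = 4.393 × 10^-13 J.
Converting to MeV: E = 2.742 MeV ≈ 2.74 MeV.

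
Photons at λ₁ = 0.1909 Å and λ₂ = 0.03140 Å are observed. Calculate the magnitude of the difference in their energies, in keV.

330 keV

Using E = hc/λ: E₁ = 1.0406 × 10^-14 J, E₂ = 6.3263 × 10^-14 J.
|ΔE| = |1.0406 × 10^-14 − 6.3263 × 10^-14| = 5.29 × 10^-14 J = 330 keV.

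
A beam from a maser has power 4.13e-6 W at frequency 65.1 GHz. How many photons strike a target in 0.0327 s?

Total energy: E_total = P·t = 4.13e-6 × 0.0327 = 1.351e-7 J.
Per-photon energy: E = 4.314e-23 J.
N = E_total / E_photon = 3.13e15.

3.13e15 photons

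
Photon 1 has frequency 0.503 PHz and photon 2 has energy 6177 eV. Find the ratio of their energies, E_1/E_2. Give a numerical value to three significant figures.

E_1 = 3.333e-19 J (from frequency = 0.503 PHz, via E = hf).
E_2 = 9.897e-16 J (from energy = 6177 eV, via E given directly).
Ratio = 3.333e-19 / 9.897e-16 = 3.37e-4.

3.37e-4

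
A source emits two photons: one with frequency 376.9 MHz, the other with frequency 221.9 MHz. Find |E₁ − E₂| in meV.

Using E = hf: E₁ = 2.4974e-25 J, E₂ = 1.4703e-25 J.
|ΔE| = |2.4974e-25 − 1.4703e-25| = 1.03e-25 J = 6.41e-4 meV.

6.41e-4 meV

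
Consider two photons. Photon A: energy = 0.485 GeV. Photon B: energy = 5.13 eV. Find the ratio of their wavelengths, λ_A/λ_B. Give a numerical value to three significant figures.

1.06 × 10^-8

λ_A = 2.556 × 10^-15 m (from energy = 0.485 GeV, via λ = hc/E).
λ_B = 2.417 × 10^-7 m (from energy = 5.13 eV, via λ = hc/E).
Ratio = 2.556 × 10^-15 / 2.417 × 10^-7 = 1.06 × 10^-8.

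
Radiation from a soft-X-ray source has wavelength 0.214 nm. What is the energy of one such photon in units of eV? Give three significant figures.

5790 eV

First convert: λ = 0.214 nm = 2.14 × 10^-10 m.
The photon relation is E = hc/λ, giving E = 9.282 × 10^-16 J.
Converting to eV: E = 5794 eV ≈ 5790 eV.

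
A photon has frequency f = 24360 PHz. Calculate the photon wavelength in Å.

In SI units: f = 24360 PHz = 2.436 × 10^19 Hz.
Apply λ = c/f: λ = 1.231 × 10^-11 m.
Converting to Å: λ = 0.1231 Å ≈ 0.123 Å.

0.123 Å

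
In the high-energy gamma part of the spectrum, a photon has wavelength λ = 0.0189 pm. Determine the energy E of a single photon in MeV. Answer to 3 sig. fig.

In SI units: λ = 0.0189 pm = 1.89e-14 m.
Apply E = hc/λ: E = 1.051e-11 J.
Converting to MeV: E = 65.60 MeV ≈ 65.6 MeV.

65.6 MeV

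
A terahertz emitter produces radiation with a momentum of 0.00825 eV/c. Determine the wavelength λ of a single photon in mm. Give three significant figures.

0.150 mm

Use h = 6.62607015 × 10^-34 J·s, c = 2.99792458 × 10^8 m/s, 1 eV = 1.602176634 × 10^-19 J.
First convert: p = 0.00825 eV/c = 4.4090 × 10^-30 kg·m/s.
For a photon λ = h/p, so λ = 1.503 × 10^-4 m.
Converting to mm: λ = 0.1503 mm ≈ 0.150 mm.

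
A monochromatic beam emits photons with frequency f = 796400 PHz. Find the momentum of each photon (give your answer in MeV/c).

In SI units: f = 796400 PHz = 7.964·10^20 Hz.
For a photon p = hf/c, so p = 1.760·10^-21 kg·m/s.
Converting to MeV/c: p = 3.294 MeV/c ≈ 3.29 MeV/c.

3.29 MeV/c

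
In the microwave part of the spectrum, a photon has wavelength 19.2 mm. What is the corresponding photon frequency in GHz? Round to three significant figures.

Take c = 2.99792458·10^8 m/s.
Convert to SI: λ = 19.2 mm = 0.0192 m.
Since f = c/λ for a photon, f = 1.561·10^10 Hz.
Converting to GHz: f = 15.61 GHz ≈ 15.6 GHz.

15.6 GHz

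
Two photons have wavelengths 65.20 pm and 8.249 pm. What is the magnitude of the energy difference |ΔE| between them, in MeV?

0.131 MeV

Using E = hc/λ: E₁ = 3.0467 × 10^-15 J, E₂ = 2.4081 × 10^-14 J.
|ΔE| = |3.0467 × 10^-15 − 2.4081 × 10^-14| = 2.10 × 10^-14 J = 0.131 MeV.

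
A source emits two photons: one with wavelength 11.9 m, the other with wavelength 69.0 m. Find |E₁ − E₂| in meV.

8.62e-5 meV

Using E = hc/λ: E₁ = 1.669e-26 J, E₂ = 2.879e-27 J.
|ΔE| = |1.669e-26 − 2.879e-27| = 1.38e-26 J = 8.62e-5 meV.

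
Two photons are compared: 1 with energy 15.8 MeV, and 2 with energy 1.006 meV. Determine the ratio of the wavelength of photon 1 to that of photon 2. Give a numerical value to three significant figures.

λ_1 = 7.847e-14 m (from energy = 15.8 MeV, via λ = hc/E).
λ_2 = 0.001232 m (from energy = 1.006 meV, via λ = hc/E).
Ratio = 7.847e-14 / 0.001232 = 6.37e-11.

6.37e-11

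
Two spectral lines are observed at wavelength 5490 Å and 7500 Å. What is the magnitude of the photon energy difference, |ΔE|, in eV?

0.605 eV

Using E = hc/λ: E₁ = 3.618 × 10^-19 J, E₂ = 2.649 × 10^-19 J.
|ΔE| = |3.618 × 10^-19 − 2.649 × 10^-19| = 9.70 × 10^-20 J = 0.605 eV.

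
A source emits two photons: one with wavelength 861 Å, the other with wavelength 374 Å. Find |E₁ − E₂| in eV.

Using E = hc/λ: E₁ = 2.307e-18 J, E₂ = 5.311e-18 J.
|ΔE| = |2.307e-18 − 5.311e-18| = 3.00e-18 J = 18.8 eV.

18.8 eV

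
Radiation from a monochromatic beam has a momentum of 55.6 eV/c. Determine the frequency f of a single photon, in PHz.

(h = 6.62607015e-34 J·s, c = 2.99792458e8 m/s, 1 eV = 1.602176634e-19 J.)
Convert to SI: p = 55.6 eV/c = 2.9714e-26 kg·m/s.
For a photon f = pc/h, so f = 1.344e16 Hz.
Converting to PHz: f = 13.44 PHz ≈ 13.4 PHz.

13.4 PHz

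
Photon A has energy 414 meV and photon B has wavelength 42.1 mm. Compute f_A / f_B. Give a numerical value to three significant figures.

1.41·10^4

f_A = 1.001·10^14 Hz (from energy = 414 meV, via f = E/h).
f_B = 7.121·10^9 Hz (from wavelength = 42.1 mm, via f = c/λ).
Ratio = 1.001·10^14 / 7.121·10^9 = 1.41·10^4.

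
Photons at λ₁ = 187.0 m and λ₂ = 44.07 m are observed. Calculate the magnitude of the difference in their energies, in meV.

2.15 × 10^-5 meV

Using E = hc/λ: E₁ = 1.0623 × 10^-27 J, E₂ = 4.5075 × 10^-27 J.
|ΔE| = |1.0623 × 10^-27 − 4.5075 × 10^-27| = 3.45 × 10^-27 J = 2.15 × 10^-5 meV.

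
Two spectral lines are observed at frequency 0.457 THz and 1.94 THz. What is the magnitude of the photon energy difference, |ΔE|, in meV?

6.13 meV

Using E = hf: E₁ = 3.028·10^-22 J, E₂ = 1.285·10^-21 J.
|ΔE| = |3.028·10^-22 − 1.285·10^-21| = 9.83·10^-22 J = 6.13 meV.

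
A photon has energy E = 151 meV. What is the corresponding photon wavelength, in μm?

8.21 μm

Use h = 6.62607015·10^-34 J·s, c = 2.99792458·10^8 m/s, 1 eV = 1.602176634·10^-19 J.
Convert to SI: E = 151 meV = 2.4193·10^-20 J.
The photon relation is λ = hc/E, giving λ = 8.211·10^-6 m.
Converting to μm: λ = 8.211 μm ≈ 8.21 μm.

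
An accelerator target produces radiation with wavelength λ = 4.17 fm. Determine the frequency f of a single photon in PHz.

7.19·10^7 PHz

(c = 2.99792458·10^8 m/s.)
First convert: λ = 4.17 fm = 4.17·10^-15 m.
Since f = c/λ for a photon, f = 7.189·10^22 Hz.
Converting to PHz: f = 7.189·10^7 PHz ≈ 7.19·10^7 PHz.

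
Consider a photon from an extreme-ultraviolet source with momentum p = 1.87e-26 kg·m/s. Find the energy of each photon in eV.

35.0 eV

Since E = pc for a photon, E = 5.606e-18 J.
Converting to eV: E = 34.99 eV ≈ 35.0 eV.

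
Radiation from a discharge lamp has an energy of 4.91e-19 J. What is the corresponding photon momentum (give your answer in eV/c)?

3.06 eV/c

(c = 2.99792458e8 m/s, 1 eV = 1.602176634e-19 J.)
Since p = E/c for a photon, p = 1.638e-27 kg·m/s.
Converting to eV/c: p = 3.065 eV/c ≈ 3.06 eV/c.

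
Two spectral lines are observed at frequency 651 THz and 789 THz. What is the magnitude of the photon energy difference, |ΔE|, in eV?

0.571 eV

Using E = hf: E₁ = 4.314e-19 J, E₂ = 5.228e-19 J.
|ΔE| = |4.314e-19 − 5.228e-19| = 9.14e-20 J = 0.571 eV.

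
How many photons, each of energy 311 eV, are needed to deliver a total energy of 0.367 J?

7.37 × 10^15 photons

Per-photon energy: E = 4.983 × 10^-17 J (from energy = 311 eV).
N = E_total / E_photon = 0.367 J / 4.983 × 10^-17 J = 7.37 × 10^15.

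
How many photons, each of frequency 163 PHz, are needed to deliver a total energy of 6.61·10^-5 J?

Per-photon energy: E = 1.080·10^-16 J (from frequency = 163 PHz).
N = E_total / E_photon = 6.61·10^-5 J / 1.080·10^-16 J = 6.12·10^11.

6.12·10^11 photons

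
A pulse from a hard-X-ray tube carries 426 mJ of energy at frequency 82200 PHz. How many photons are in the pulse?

Per-photon energy: E = 5.447e-14 J (from frequency = 82200 PHz).
N = E_total / E_photon = 0.426 J / 5.447e-14 J = 7.82e12.

7.82e12 photons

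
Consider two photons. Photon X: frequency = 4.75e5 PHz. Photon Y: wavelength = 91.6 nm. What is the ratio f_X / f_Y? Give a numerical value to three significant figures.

1.45e5

f_X = 4.750e20 Hz (from frequency = 4.75e5 PHz, via f given directly).
f_Y = 3.273e15 Hz (from wavelength = 91.6 nm, via f = c/λ).
Ratio = 4.750e20 / 3.273e15 = 1.45e5.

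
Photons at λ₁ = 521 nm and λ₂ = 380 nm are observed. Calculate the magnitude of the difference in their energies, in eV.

0.883 eV

Using E = hc/λ: E₁ = 3.813·10^-19 J, E₂ = 5.227·10^-19 J.
|ΔE| = |3.813·10^-19 − 5.227·10^-19| = 1.41·10^-19 J = 0.883 eV.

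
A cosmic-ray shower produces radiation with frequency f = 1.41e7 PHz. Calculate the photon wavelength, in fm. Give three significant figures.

Use c = 2.99792458e8 m/s.
In SI units: f = 1.41e7 PHz = 1.41e22 Hz.
Since λ = c/f for a photon, λ = 2.126e-14 m.
Converting to fm: λ = 21.26 fm ≈ 21.3 fm.

21.3 fm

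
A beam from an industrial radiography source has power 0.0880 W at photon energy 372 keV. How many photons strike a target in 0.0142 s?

2.10 × 10^10 photons

Total energy: E_total = P·t = 0.0880 × 0.0142 = 0.001250 J.
Per-photon energy: E = 5.960 × 10^-14 J.
N = E_total / E_photon = 2.10 × 10^10.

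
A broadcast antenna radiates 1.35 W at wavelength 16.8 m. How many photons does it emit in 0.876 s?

Total energy: E_total = P·t = 1.35 × 0.876 = 1.183 J.
Per-photon energy: E = 1.182e-26 J.
N = E_total / E_photon = 1.00e26.

1.00e26 photons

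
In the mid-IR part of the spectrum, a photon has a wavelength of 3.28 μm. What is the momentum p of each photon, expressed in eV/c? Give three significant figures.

In SI units: λ = 3.28 μm = 3.28e-6 m.
For a photon p = h/λ, so p = 2.020e-28 kg·m/s.
Converting to eV/c: p = 0.3780 eV/c ≈ 0.378 eV/c.

0.378 eV/c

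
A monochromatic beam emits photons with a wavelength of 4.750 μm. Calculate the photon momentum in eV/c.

0.261 eV/c

(h = 6.62607015 × 10^-34 J·s, c = 2.99792458 × 10^8 m/s, 1 eV = 1.602176634 × 10^-19 J.)
In SI units: λ = 4.750 μm = 4.750 × 10^-6 m.
Apply p = h/λ: p = 1.395 × 10^-28 kg·m/s.
Converting to eV/c: p = 0.2610 eV/c ≈ 0.261 eV/c.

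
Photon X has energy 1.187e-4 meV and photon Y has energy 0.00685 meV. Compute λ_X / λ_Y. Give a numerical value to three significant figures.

λ_X = 10.45 m (from energy = 1.187e-4 meV, via λ = hc/E).
λ_Y = 0.1810 m (from energy = 0.00685 meV, via λ = hc/E).
Ratio = 10.45 / 0.1810 = 57.7.

57.7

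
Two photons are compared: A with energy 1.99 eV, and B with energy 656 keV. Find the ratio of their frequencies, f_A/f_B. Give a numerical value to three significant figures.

f_A = 4.812 × 10^14 Hz (from energy = 1.99 eV, via f = E/h).
f_B = 1.586 × 10^20 Hz (from energy = 656 keV, via f = E/h).
Ratio = 4.812 × 10^14 / 1.586 × 10^20 = 3.03 × 10^-6.

3.03 × 10^-6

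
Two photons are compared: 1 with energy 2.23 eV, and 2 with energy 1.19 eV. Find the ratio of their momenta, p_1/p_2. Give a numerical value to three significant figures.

p_1 = 1.192·10^-27 kg·m/s (from energy = 2.23 eV, via p = E/c).
p_2 = 6.360·10^-28 kg·m/s (from energy = 1.19 eV, via p = E/c).
Ratio = 1.192·10^-27 / 6.360·10^-28 = 1.87.

1.87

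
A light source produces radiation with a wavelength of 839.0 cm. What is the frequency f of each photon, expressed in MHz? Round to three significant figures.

35.7 MHz

Convert to SI: λ = 839.0 cm = 8.390 m.
Since f = c/λ for a photon, f = 3.573e7 Hz.
Converting to MHz: f = 35.73 MHz ≈ 35.7 MHz.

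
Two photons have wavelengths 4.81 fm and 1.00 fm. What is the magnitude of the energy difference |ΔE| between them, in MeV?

982 MeV

Using E = hc/λ: E₁ = 4.130e-11 J, E₂ = 1.986e-10 J.
|ΔE| = |4.130e-11 − 1.986e-10| = 1.57e-10 J = 982 MeV.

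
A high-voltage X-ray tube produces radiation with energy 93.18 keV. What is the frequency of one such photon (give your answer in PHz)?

In SI units: E = 93.18 keV = 1.4929e-14 J.
Since f = E/h for a photon, f = 2.253e19 Hz.
Converting to PHz: f = 22530 PHz ≈ 2.25e4 PHz.

2.25e4 PHz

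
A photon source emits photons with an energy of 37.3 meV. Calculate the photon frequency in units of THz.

9.02 THz

Use h = 6.62607015e-34 J·s, 1 eV = 1.602176634e-19 J.
Convert to SI: E = 37.3 meV = 5.9761e-21 J.
Since f = E/h for a photon, f = 9.019e12 Hz.
Converting to THz: f = 9.019 THz ≈ 9.02 THz.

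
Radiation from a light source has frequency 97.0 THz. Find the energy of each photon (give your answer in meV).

Take h = 6.62607015e-34 J·s, 1 eV = 1.602176634e-19 J.
Convert to SI: f = 97.0 THz = 9.70e13 Hz.
Since E = hf for a photon, E = 6.427e-20 J.
Converting to meV: E = 401.2 meV ≈ 401 meV.

401 meV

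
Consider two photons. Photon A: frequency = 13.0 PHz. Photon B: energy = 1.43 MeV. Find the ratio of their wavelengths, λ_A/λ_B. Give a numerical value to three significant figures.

2.66·10^4

λ_A = 2.306·10^-8 m (from frequency = 13.0 PHz, via λ = c/f).
λ_B = 8.670·10^-13 m (from energy = 1.43 MeV, via λ = hc/E).
Ratio = 2.306·10^-8 / 8.670·10^-13 = 2.66·10^4.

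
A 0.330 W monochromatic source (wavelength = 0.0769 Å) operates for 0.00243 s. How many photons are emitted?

Total energy: E_total = P·t = 0.330 × 0.00243 = 8.019 × 10^-4 J.
Per-photon energy: E = 2.583 × 10^-14 J.
N = E_total / E_photon = 3.10 × 10^10.

3.10 × 10^10 photons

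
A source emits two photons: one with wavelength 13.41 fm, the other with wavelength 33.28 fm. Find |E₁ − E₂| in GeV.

0.0552 GeV

Using E = hc/λ: E₁ = 1.4813e-11 J, E₂ = 5.9689e-12 J.
|ΔE| = |1.4813e-11 − 5.9689e-12| = 8.84e-12 J = 0.0552 GeV.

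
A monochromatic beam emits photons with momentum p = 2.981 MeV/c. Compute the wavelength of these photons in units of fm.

In SI units: p = 2.981 MeV/c = 1.5931e-21 kg·m/s.
For a photon λ = h/p, so λ = 4.159e-13 m.
Converting to fm: λ = 415.9 fm ≈ 416 fm.

416 fm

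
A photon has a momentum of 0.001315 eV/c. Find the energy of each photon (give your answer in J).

First convert: p = 0.001315 eV/c = 7.0277e-31 kg·m/s.
The photon relation is E = pc, giving E = 2.107e-22 J.
So E ≈ 2.11e-22 J.

2.11e-22 J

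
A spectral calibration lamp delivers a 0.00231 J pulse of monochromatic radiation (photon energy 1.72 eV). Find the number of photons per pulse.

8.38e15 photons

Per-photon energy: E = 2.756e-19 J (from energy = 1.72 eV).
N = E_total / E_photon = 0.00231 J / 2.756e-19 J = 8.38e15.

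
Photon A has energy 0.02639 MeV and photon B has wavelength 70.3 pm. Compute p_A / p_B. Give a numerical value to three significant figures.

1.50

p_A = 1.410e-23 kg·m/s (from energy = 0.02639 MeV, via p = E/c).
p_B = 9.425e-24 kg·m/s (from wavelength = 70.3 pm, via p = h/λ).
Ratio = 1.410e-23 / 9.425e-24 = 1.50.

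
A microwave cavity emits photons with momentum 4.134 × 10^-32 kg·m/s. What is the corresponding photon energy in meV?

(c = 2.99792458 × 10^8 m/s, 1 eV = 1.602176634 × 10^-19 J.)
Since E = pc for a photon, E = 1.239 × 10^-23 J.
Converting to meV: E = 0.07735 meV ≈ 0.0774 meV.

0.0774 meV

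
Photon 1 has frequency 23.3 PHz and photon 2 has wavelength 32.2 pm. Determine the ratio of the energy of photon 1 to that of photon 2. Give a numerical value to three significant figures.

2.50e-3

E_1 = 1.544e-17 J (from frequency = 23.3 PHz, via E = hf).
E_2 = 6.169e-15 J (from wavelength = 32.2 pm, via E = hc/λ).
Ratio = 1.544e-17 / 6.169e-15 = 2.50e-3.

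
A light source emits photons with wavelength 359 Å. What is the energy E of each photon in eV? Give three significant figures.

34.5 eV

Take h = 6.62607015e-34 J·s, c = 2.99792458e8 m/s, 1 eV = 1.602176634e-19 J.
Convert to SI: λ = 359 Å = 3.59e-8 m.
For a photon E = hc/λ, so E = 5.533e-18 J.
Converting to eV: E = 34.54 eV ≈ 34.5 eV.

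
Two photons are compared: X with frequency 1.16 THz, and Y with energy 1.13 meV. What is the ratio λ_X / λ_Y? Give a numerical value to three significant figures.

λ_X = 2.584 × 10^-4 m (from frequency = 1.16 THz, via λ = c/f).
λ_Y = 0.001097 m (from energy = 1.13 meV, via λ = hc/E).
Ratio = 2.584 × 10^-4 / 0.001097 = 0.236.

0.236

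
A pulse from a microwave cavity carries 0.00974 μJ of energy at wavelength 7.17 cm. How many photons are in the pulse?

Per-photon energy: E = 2.770e-24 J (from wavelength = 7.17 cm).
N = E_total / E_photon = 9.74e-9 J / 2.770e-24 J = 3.52e15.

3.52e15 photons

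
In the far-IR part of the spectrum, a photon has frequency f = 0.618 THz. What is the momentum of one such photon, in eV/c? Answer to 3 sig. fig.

Use h = 6.62607015e-34 J·s, c = 2.99792458e8 m/s, 1 eV = 1.602176634e-19 J.
First convert: f = 0.618 THz = 6.18e11 Hz.
Since p = hf/c for a photon, p = 1.366e-30 kg·m/s.
Converting to eV/c: p = 0.002556 eV/c ≈ 2.56e-3 eV/c.

2.56e-3 eV/c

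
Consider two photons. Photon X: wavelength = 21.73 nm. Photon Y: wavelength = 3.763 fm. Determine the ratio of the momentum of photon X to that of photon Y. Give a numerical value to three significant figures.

p_X = 3.049·10^-26 kg·m/s (from wavelength = 21.73 nm, via p = h/λ).
p_Y = 1.761·10^-19 kg·m/s (from wavelength = 3.763 fm, via p = h/λ).
Ratio = 3.049·10^-26 / 1.761·10^-19 = 1.73·10^-7.

1.73·10^-7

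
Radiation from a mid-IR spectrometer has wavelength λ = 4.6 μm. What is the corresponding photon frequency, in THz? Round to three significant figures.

65.2 THz

Use c = 2.99792458 × 10^8 m/s.
In SI units: λ = 4.6 μm = 4.6 × 10^-6 m.
Apply f = c/λ: f = 6.517 × 10^13 Hz.
Converting to THz: f = 65.17 THz ≈ 65.2 THz.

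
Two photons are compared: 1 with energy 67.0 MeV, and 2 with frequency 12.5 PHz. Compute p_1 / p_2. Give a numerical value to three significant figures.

p_1 = 3.581·10^-20 kg·m/s (from energy = 67.0 MeV, via p = E/c).
p_2 = 2.763·10^-26 kg·m/s (from frequency = 12.5 PHz, via p = hf/c).
Ratio = 3.581·10^-20 / 2.763·10^-26 = 1.30·10^6.

1.30·10^6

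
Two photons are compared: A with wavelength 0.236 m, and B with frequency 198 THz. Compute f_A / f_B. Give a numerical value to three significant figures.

f_A = 1.270 × 10^9 Hz (from wavelength = 0.236 m, via f = c/λ).
f_B = 1.980 × 10^14 Hz (from frequency = 198 THz, via f given directly).
Ratio = 1.270 × 10^9 / 1.980 × 10^14 = 6.42 × 10^-6.

6.42 × 10^-6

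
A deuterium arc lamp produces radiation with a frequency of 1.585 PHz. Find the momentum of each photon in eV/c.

Use h = 6.62607015e-34 J·s, c = 2.99792458e8 m/s, 1 eV = 1.602176634e-19 J.
In SI units: f = 1.585 PHz = 1.585e15 Hz.
For a photon p = hf/c, so p = 3.503e-27 kg·m/s.
Converting to eV/c: p = 6.555 eV/c ≈ 6.56 eV/c.

6.56 eV/c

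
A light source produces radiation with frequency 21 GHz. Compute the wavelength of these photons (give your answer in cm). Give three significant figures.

Convert to SI: f = 21 GHz = 2.1 × 10^10 Hz.
For a photon λ = c/f, so λ = 0.01428 m.
Converting to cm: λ = 1.428 cm ≈ 1.43 cm.

1.43 cm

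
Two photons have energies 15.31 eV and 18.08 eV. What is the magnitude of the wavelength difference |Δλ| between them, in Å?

Using λ = hc/E: λ₁ = 8.0982·10^-8 m, λ₂ = 6.8575·10^-8 m.
|Δλ| = |8.0982·10^-8 − 6.8575·10^-8| = 1.24·10^-8 m = 124 Å.

124 Å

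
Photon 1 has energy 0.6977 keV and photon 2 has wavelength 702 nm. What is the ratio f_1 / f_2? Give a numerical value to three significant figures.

395

f_1 = 1.687e17 Hz (from energy = 0.6977 keV, via f = E/h).
f_2 = 4.271e14 Hz (from wavelength = 702 nm, via f = c/λ).
Ratio = 1.687e17 / 4.271e14 = 395.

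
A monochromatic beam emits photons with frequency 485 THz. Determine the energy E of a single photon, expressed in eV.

In SI units: f = 485 THz = 4.85 × 10^14 Hz.
For a photon E = hf, so E = 3.214 × 10^-19 J.
Converting to eV: E = 2.006 eV ≈ 2.01 eV.

2.01 eV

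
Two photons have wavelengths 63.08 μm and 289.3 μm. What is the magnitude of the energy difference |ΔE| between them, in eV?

0.0154 eV

Using E = hc/λ: E₁ = 3.1491 × 10^-21 J, E₂ = 6.8664 × 10^-22 J.
|ΔE| = |3.1491 × 10^-21 − 6.8664 × 10^-22| = 2.46 × 10^-21 J = 0.0154 eV.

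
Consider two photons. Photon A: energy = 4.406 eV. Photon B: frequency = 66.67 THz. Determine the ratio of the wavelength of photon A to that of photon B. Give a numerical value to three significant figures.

λ_A = 2.814 × 10^-7 m (from energy = 4.406 eV, via λ = hc/E).
λ_B = 4.497 × 10^-6 m (from frequency = 66.67 THz, via λ = c/f).
Ratio = 2.814 × 10^-7 / 4.497 × 10^-6 = 0.0626.

0.0626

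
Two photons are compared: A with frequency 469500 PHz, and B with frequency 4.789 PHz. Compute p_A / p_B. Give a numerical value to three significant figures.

9.80e4

p_A = 1.038e-21 kg·m/s (from frequency = 469500 PHz, via p = hf/c).
p_B = 1.058e-26 kg·m/s (from frequency = 4.789 PHz, via p = hf/c).
Ratio = 1.038e-21 / 1.058e-26 = 9.80e4.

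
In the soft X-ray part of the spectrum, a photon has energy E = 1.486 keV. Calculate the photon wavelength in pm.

834 pm

In SI units: E = 1.486 keV = 2.3808 × 10^-16 J.
The photon relation is λ = hc/E, giving λ = 8.343 × 10^-10 m.
Converting to pm: λ = 834.3 pm ≈ 834 pm.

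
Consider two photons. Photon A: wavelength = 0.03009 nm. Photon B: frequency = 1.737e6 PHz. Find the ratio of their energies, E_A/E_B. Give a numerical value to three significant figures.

E_A = 6.602e-15 J (from wavelength = 0.03009 nm, via E = hc/λ).
E_B = 1.151e-12 J (from frequency = 1.737e6 PHz, via E = hf).
Ratio = 6.602e-15 / 1.151e-12 = 5.74e-3.

5.74e-3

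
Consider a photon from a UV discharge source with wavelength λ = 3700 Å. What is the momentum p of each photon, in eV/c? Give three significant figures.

Convert to SI: λ = 3700 Å = 3.7·10^-7 m.
Since p = h/λ for a photon, p = 1.791·10^-27 kg·m/s.
Converting to eV/c: p = 3.351 eV/c ≈ 3.35 eV/c.

3.35 eV/c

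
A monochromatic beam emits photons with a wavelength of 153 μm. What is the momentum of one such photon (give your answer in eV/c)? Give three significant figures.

8.10·10^-3 eV/c

First convert: λ = 153 μm = 1.53·10^-4 m.
For a photon p = h/λ, so p = 4.331·10^-30 kg·m/s.
Converting to eV/c: p = 0.008104 eV/c ≈ 8.10·10^-3 eV/c.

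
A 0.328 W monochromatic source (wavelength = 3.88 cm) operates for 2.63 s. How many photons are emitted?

1.68e23 photons

Total energy: E_total = P·t = 0.328 × 2.63 = 0.8626 J.
Per-photon energy: E = 5.120e-24 J.
N = E_total / E_photon = 1.68e23.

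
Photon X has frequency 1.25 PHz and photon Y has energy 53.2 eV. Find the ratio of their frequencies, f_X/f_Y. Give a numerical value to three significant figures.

f_X = 1.250e15 Hz (from frequency = 1.25 PHz, via f given directly).
f_Y = 1.286e16 Hz (from energy = 53.2 eV, via f = E/h).
Ratio = 1.250e15 / 1.286e16 = 0.0972.

0.0972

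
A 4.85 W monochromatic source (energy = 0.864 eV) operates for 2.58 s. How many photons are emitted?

9.04e19 photons

Total energy: E_total = P·t = 4.85 × 2.58 = 12.51 J.
Per-photon energy: E = 1.384e-19 J.
N = E_total / E_photon = 9.04e19.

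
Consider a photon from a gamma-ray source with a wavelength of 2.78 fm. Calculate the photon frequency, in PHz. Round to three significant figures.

1.08e8 PHz

Convert to SI: λ = 2.78 fm = 2.78e-15 m.
Since f = c/λ for a photon, f = 1.078e23 Hz.
Converting to PHz: f = 1.078e8 PHz ≈ 1.08e8 PHz.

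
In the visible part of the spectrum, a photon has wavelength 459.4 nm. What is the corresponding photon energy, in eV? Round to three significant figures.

2.70 eV

Use h = 6.62607015e-34 J·s, c = 2.99792458e8 m/s, 1 eV = 1.602176634e-19 J.
First convert: λ = 459.4 nm = 4.594e-7 m.
Since E = hc/λ for a photon, E = 4.324e-19 J.
Converting to eV: E = 2.699 eV ≈ 2.70 eV.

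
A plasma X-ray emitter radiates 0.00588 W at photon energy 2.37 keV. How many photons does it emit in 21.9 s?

Total energy: E_total = P·t = 0.00588 × 21.9 = 0.1288 J.
Per-photon energy: E = 3.797e-16 J.
N = E_total / E_photon = 3.39e14.

3.39e14 photons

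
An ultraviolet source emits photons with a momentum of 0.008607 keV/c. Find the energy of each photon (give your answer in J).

1.38e-18 J

(c = 2.99792458e8 m/s, 1 eV = 1.602176634e-19 J.)
First convert: p = 0.008607 keV/c = 4.5998e-27 kg·m/s.
Since E = pc for a photon, E = 1.379e-18 J.
So E ≈ 1.38e-18 J.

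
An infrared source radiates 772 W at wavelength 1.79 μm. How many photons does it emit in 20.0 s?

1.39e23 photons

Total energy: E_total = P·t = 772 × 20.0 = 15440 J.
Per-photon energy: E = 1.110e-19 J.
N = E_total / E_photon = 1.39e23.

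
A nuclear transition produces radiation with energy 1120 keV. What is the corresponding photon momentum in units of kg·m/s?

First convert: E = 1120 keV = 1.7944·10^-13 J.
The photon relation is p = E/c, giving p = 5.986·10^-22 kg·m/s.
So p ≈ 5.99·10^-22 kg·m/s.

5.99·10^-22 kg·m/s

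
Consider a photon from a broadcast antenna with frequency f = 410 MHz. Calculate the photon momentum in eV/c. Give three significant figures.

Take h = 6.62607015 × 10^-34 J·s, c = 2.99792458 × 10^8 m/s, 1 eV = 1.602176634 × 10^-19 J.
In SI units: f = 410 MHz = 4.1 × 10^8 Hz.
Apply p = hf/c: p = 9.062 × 10^-34 kg·m/s.
Converting to eV/c: p = 1.696 × 10^-6 eV/c ≈ 1.70 × 10^-6 eV/c.

1.70 × 10^-6 eV/c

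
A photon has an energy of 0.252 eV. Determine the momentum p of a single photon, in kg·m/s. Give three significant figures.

Use c = 2.99792458e8 m/s, 1 eV = 1.602176634e-19 J.
First convert: E = 0.252 eV = 4.0375e-20 J.
For a photon p = E/c, so p = 1.347e-28 kg·m/s.
So p ≈ 1.35e-28 kg·m/s.

1.35e-28 kg·m/s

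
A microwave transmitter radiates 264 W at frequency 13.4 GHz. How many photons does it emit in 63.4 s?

Total energy: E_total = P·t = 264 × 63.4 = 16740 J.
Per-photon energy: E = 8.879 × 10^-24 J.
N = E_total / E_photon = 1.89 × 10^27.

1.89 × 10^27 photons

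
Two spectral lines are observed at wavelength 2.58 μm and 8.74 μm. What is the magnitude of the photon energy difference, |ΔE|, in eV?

Using E = hc/λ: E₁ = 7.699e-20 J, E₂ = 2.273e-20 J.
|ΔE| = |7.699e-20 − 2.273e-20| = 5.43e-20 J = 0.339 eV.

0.339 eV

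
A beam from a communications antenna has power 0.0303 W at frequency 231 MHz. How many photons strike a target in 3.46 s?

6.85e23 photons

Total energy: E_total = P·t = 0.0303 × 3.46 = 0.1048 J.
Per-photon energy: E = 1.531e-25 J.
N = E_total / E_photon = 6.85e23.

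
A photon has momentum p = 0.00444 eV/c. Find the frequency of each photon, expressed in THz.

In SI units: p = 0.00444 eV/c = 2.3729 × 10^-30 kg·m/s.
Since f = pc/h for a photon, f = 1.074 × 10^12 Hz.
Converting to THz: f = 1.074 THz ≈ 1.07 THz.

1.07 THz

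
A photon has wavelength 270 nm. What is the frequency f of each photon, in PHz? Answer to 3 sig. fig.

1.11 PHz

Use c = 2.99792458e8 m/s.
First convert: λ = 270 nm = 2.7e-7 m.
Apply f = c/λ: f = 1.110e15 Hz.
Converting to PHz: f = 1.110 PHz ≈ 1.11 PHz.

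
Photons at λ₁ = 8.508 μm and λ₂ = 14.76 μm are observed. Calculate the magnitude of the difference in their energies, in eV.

0.0617 eV

Using E = hc/λ: E₁ = 2.3348 × 10^-20 J, E₂ = 1.3458 × 10^-20 J.
|ΔE| = |2.3348 × 10^-20 − 1.3458 × 10^-20| = 9.89 × 10^-21 J = 0.0617 eV.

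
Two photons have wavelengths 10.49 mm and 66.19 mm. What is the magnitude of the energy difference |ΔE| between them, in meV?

0.0995 meV

Using E = hc/λ: E₁ = 1.8937 × 10^-23 J, E₂ = 3.0011 × 10^-24 J.
|ΔE| = |1.8937 × 10^-23 − 3.0011 × 10^-24| = 1.59 × 10^-23 J = 0.0995 meV.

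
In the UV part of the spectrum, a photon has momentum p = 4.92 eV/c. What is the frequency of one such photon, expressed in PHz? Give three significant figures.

1.19 PHz

Take h = 6.62607015e-34 J·s, c = 2.99792458e8 m/s, 1 eV = 1.602176634e-19 J.
Convert to SI: p = 4.92 eV/c = 2.6294e-27 kg·m/s.
For a photon f = pc/h, so f = 1.190e15 Hz.
Converting to PHz: f = 1.190 PHz ≈ 1.19 PHz.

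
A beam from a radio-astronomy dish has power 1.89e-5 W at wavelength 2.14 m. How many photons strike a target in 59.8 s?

1.22e22 photons

Total energy: E_total = P·t = 1.89e-5 × 59.8 = 0.001130 J.
Per-photon energy: E = 9.282e-26 J.
N = E_total / E_photon = 1.22e22.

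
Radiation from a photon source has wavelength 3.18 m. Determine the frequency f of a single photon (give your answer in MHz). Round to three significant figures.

Since f = c/λ for a photon, f = 9.427 × 10^7 Hz.
Converting to MHz: f = 94.27 MHz ≈ 94.3 MHz.

94.3 MHz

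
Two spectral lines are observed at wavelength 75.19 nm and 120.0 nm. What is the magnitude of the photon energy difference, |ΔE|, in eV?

6.16 eV

Using E = hc/λ: E₁ = 2.6419·10^-18 J, E₂ = 1.6554·10^-18 J.
|ΔE| = |2.6419·10^-18 − 1.6554·10^-18| = 9.87·10^-19 J = 6.16 eV.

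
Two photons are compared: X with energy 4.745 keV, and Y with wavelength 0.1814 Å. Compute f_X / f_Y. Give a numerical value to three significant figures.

0.0694

f_X = 1.147 × 10^18 Hz (from energy = 4.745 keV, via f = E/h).
f_Y = 1.653 × 10^19 Hz (from wavelength = 0.1814 Å, via f = c/λ).
Ratio = 1.147 × 10^18 / 1.653 × 10^19 = 0.0694.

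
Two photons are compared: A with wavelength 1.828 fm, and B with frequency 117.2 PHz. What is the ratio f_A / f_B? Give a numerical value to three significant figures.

f_A = 1.640e23 Hz (from wavelength = 1.828 fm, via f = c/λ).
f_B = 1.172e17 Hz (from frequency = 117.2 PHz, via f given directly).
Ratio = 1.640e23 / 1.172e17 = 1.40e6.

1.40e6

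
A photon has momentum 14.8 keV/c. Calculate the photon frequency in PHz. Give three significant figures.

3580 PHz

First convert: p = 14.8 keV/c = 7.9095e-24 kg·m/s.
For a photon f = pc/h, so f = 3.579e18 Hz.
Converting to PHz: f = 3579 PHz ≈ 3580 PHz.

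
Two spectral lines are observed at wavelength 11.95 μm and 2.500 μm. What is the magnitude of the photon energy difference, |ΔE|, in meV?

Using E = hc/λ: E₁ = 1.6623 × 10^-20 J, E₂ = 7.9458 × 10^-20 J.
|ΔE| = |1.6623 × 10^-20 − 7.9458 × 10^-20| = 6.28 × 10^-20 J = 392 meV.

392 meV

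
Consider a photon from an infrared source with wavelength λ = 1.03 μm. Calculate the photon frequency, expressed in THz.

In SI units: λ = 1.03 μm = 1.03e-6 m.
The photon relation is f = c/λ, giving f = 2.911e14 Hz.
Converting to THz: f = 291.1 THz ≈ 291 THz.

291 THz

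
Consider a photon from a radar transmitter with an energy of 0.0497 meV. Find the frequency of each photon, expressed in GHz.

In SI units: E = 0.0497 meV = 7.9628 × 10^-24 J.
For a photon f = E/h, so f = 1.202 × 10^10 Hz.
Converting to GHz: f = 12.02 GHz ≈ 12.0 GHz.

12.0 GHz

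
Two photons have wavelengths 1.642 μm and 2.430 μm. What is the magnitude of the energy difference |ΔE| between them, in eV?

Using E = hc/λ: E₁ = 1.2098e-19 J, E₂ = 8.1747e-20 J.
|ΔE| = |1.2098e-19 − 8.1747e-20| = 3.92e-20 J = 0.245 eV.

0.245 eV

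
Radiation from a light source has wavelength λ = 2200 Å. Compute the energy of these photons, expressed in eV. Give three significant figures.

5.64 eV

In SI units: λ = 2200 Å = 2.2e-7 m.
Since E = hc/λ for a photon, E = 9.029e-19 J.
Converting to eV: E = 5.636 eV ≈ 5.64 eV.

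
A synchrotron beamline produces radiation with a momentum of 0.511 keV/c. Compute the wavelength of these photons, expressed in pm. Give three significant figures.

Use h = 6.62607015e-34 J·s, c = 2.99792458e8 m/s, 1 eV = 1.602176634e-19 J.
First convert: p = 0.511 keV/c = 2.7309e-25 kg·m/s.
For a photon λ = h/p, so λ = 2.426e-9 m.
Converting to pm: λ = 2426 pm ≈ 2430 pm.

2430 pm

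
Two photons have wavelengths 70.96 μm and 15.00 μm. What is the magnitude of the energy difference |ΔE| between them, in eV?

0.0652 eV

Using E = hc/λ: E₁ = 2.7994 × 10^-21 J, E₂ = 1.3243 × 10^-20 J.
|ΔE| = |2.7994 × 10^-21 − 1.3243 × 10^-20| = 1.04 × 10^-20 J = 0.0652 eV.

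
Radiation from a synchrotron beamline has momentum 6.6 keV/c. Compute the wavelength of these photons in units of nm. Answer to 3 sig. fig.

Take h = 6.62607015 × 10^-34 J·s, c = 2.99792458 × 10^8 m/s, 1 eV = 1.602176634 × 10^-19 J.
First convert: p = 6.6 keV/c = 3.5272 × 10^-24 kg·m/s.
Apply λ = h/p: λ = 1.879 × 10^-10 m.
Converting to nm: λ = 0.1879 nm ≈ 0.188 nm.

0.188 nm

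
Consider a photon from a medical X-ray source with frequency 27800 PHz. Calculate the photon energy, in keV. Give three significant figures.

Use h = 6.62607015 × 10^-34 J·s, 1 eV = 1.602176634 × 10^-19 J.
First convert: f = 27800 PHz = 2.780 × 10^19 Hz.
The photon relation is E = hf, giving E = 1.842 × 10^-14 J.
Converting to keV: E = 115.0 keV ≈ 115 keV.

115 keV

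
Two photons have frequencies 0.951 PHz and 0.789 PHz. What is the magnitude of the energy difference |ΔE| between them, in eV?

0.670 eV

Using E = hf: E₁ = 6.301 × 10^-19 J, E₂ = 5.228 × 10^-19 J.
|ΔE| = |6.301 × 10^-19 − 5.228 × 10^-19| = 1.07 × 10^-19 J = 0.670 eV.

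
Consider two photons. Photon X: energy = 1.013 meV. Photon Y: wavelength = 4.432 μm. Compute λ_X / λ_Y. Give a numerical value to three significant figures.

λ_X = 0.001224 m (from energy = 1.013 meV, via λ = hc/E).
λ_Y = 4.432 × 10^-6 m (from wavelength = 4.432 μm, via λ given directly).
Ratio = 0.001224 / 4.432 × 10^-6 = 276.

276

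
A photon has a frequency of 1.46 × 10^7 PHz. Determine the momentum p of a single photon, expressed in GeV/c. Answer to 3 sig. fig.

0.0604 GeV/c

In SI units: f = 1.46 × 10^7 PHz = 1.46 × 10^22 Hz.
Since p = hf/c for a photon, p = 3.227 × 10^-20 kg·m/s.
Converting to GeV/c: p = 0.06038 GeV/c ≈ 0.0604 GeV/c.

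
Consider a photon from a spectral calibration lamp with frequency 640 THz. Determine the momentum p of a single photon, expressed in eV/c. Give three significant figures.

2.65 eV/c

Convert to SI: f = 640 THz = 6.4e14 Hz.
For a photon p = hf/c, so p = 1.415e-27 kg·m/s.
Converting to eV/c: p = 2.647 eV/c ≈ 2.65 eV/c.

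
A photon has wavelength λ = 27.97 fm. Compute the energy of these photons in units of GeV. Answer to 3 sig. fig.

(h = 6.62607015 × 10^-34 J·s, c = 2.99792458 × 10^8 m/s, 1 eV = 1.602176634 × 10^-19 J.)
Convert to SI: λ = 27.97 fm = 2.797 × 10^-14 m.
For a photon E = hc/λ, so E = 7.102 × 10^-12 J.
Converting to GeV: E = 0.04433 GeV ≈ 0.0443 GeV.

0.0443 GeV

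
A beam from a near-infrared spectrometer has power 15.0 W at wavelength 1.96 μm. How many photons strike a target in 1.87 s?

2.77e20 photons

Total energy: E_total = P·t = 15.0 × 1.87 = 28.05 J.
Per-photon energy: E = 1.013e-19 J.
N = E_total / E_photon = 2.77e20.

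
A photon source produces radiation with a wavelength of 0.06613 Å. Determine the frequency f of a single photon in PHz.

Convert to SI: λ = 0.06613 Å = 6.613e-12 m.
Since f = c/λ for a photon, f = 4.533e19 Hz.
Converting to PHz: f = 45330 PHz ≈ 4.53e4 PHz.

4.53e4 PHz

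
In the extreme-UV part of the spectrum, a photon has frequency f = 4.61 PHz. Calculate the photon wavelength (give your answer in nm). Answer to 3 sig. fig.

Use c = 2.99792458e8 m/s.
Convert to SI: f = 4.61 PHz = 4.61e15 Hz.
Since λ = c/f for a photon, λ = 6.503e-8 m.
Converting to nm: λ = 65.03 nm ≈ 65.0 nm.

65.0 nm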